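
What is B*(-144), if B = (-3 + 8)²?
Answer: -3600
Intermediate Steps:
B = 25 (B = 5² = 25)
B*(-144) = 25*(-144) = -3600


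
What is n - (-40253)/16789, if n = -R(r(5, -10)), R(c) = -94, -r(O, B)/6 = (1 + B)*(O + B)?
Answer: 1618419/16789 ≈ 96.398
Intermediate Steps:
r(O, B) = -6*(1 + B)*(B + O) (r(O, B) = -6*(1 + B)*(O + B) = -6*(1 + B)*(B + O))
n = 94 (n = -1*(-94) = 94)
n - (-40253)/16789 = 94 - (-40253)/16789 = 94 - 1*(-40253/16789) = 94 + 40253/16789 = 1618419/16789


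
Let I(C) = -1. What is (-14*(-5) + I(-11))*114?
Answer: 7866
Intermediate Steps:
(-14*(-5) + I(-11))*114 = (-14*(-5) - 1)*114 = (70 - 1)*114 = 69*114 = 7866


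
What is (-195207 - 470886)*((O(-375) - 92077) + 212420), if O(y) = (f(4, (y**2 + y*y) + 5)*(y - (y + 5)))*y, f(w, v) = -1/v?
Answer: -4509059091663774/56251 ≈ -8.0160e+10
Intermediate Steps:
O(y) = 5*y/(5 + 2*y**2) (O(y) = ((-1/((y**2 + y*y) + 5))*(y - (y + 5)))*y = ((-1/((y**2 + y**2) + 5))*(y - (5 + y)))*y = ((-1/(2*y**2 + 5))*(y + (-5 - y)))*y = (-1/(5 + 2*y**2)*(-5))*y = (5/(5 + 2*y**2))*y = 5*y/(5 + 2*y**2))
(-195207 - 470886)*((O(-375) - 92077) + 212420) = (-195207 - 470886)*((5*(-375)/(5 + 2*(-375)**2) - 92077) + 212420) = -666093*((5*(-375)/(5 + 2*140625) - 92077) + 212420) = -666093*((5*(-375)/(5 + 281250) - 92077) + 212420) = -666093*((5*(-375)/281255 - 92077) + 212420) = -666093*((5*(-375)*(1/281255) - 92077) + 212420) = -666093*((-375/56251 - 92077) + 212420) = -666093*(-5179423702/56251 + 212420) = -666093*6769413718/56251 = -4509059091663774/56251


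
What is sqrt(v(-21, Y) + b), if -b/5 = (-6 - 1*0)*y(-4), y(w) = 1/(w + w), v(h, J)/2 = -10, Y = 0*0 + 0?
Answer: I*sqrt(95)/2 ≈ 4.8734*I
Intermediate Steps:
Y = 0 (Y = 0 + 0 = 0)
v(h, J) = -20 (v(h, J) = 2*(-10) = -20)
y(w) = 1/(2*w)
b = -15/4 (b = -5*(-6 - 1*0)*(1/2)/(-4) = -5*(-6 + 0)*(1/2)*(-1/4) = -(-30)*(-1)/8 = -5*3/4 = -15/4 ≈ -3.7500)
sqrt(v(-21, Y) + b) = sqrt(-20 - 15/4) = sqrt(-95/4) = I*sqrt(95)/2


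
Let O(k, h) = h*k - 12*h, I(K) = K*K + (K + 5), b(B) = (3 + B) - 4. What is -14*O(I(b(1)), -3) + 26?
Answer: -268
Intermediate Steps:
b(B) = -1 + B
I(K) = 5 + K + K**2 (I(K) = K**2 + (5 + K) = 5 + K + K**2)
O(k, h) = -12*h + h*k
-14*O(I(b(1)), -3) + 26 = -(-42)*(-12 + (5 + (-1 + 1) + (-1 + 1)**2)) + 26 = -(-42)*(-12 + (5 + 0 + 0**2)) + 26 = -(-42)*(-12 + (5 + 0 + 0)) + 26 = -(-42)*(-12 + 5) + 26 = -(-42)*(-7) + 26 = -14*21 + 26 = -294 + 26 = -268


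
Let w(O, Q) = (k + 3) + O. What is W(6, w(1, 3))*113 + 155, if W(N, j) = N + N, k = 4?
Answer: 1511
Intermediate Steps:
w(O, Q) = 7 + O (w(O, Q) = (4 + 3) + O = 7 + O)
W(N, j) = 2*N
W(6, w(1, 3))*113 + 155 = (2*6)*113 + 155 = 12*113 + 155 = 1356 + 155 = 1511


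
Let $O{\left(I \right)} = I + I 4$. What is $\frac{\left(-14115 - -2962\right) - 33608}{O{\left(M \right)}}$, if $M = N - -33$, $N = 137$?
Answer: $- \frac{2633}{50} \approx -52.66$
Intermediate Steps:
$M = 170$ ($M = 137 - -33 = 137 + 33 = 170$)
$O{\left(I \right)} = 5 I$ ($O{\left(I \right)} = I + 4 I = 5 I$)
$\frac{\left(-14115 - -2962\right) - 33608}{O{\left(M \right)}} = \frac{\left(-14115 - -2962\right) - 33608}{5 \cdot 170} = \frac{\left(-14115 + 2962\right) - 33608}{850} = \left(-11153 - 33608\right) \frac{1}{850} = \left(-44761\right) \frac{1}{850} = - \frac{2633}{50}$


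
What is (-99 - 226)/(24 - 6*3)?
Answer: -325/6 ≈ -54.167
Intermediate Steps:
(-99 - 226)/(24 - 6*3) = -325/(24 - 18) = -325/6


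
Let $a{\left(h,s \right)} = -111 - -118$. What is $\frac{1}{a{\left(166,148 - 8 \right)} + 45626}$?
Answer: $\frac{1}{45633} \approx 2.1914 \cdot 10^{-5}$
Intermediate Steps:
$a{\left(h,s \right)} = 7$ ($a{\left(h,s \right)} = -111 + 118 = 7$)
$\frac{1}{a{\left(166,148 - 8 \right)} + 45626} = \frac{1}{7 + 45626} = \frac{1}{45633}$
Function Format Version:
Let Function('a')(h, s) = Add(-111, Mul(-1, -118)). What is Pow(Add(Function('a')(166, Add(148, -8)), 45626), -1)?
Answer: Rational(1, 45633) ≈ 2.1914e-5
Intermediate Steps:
Function('a')(h, s) = 7 (Function('a')(h, s) = Add(-111, 118) = 7)
Pow(Add(Function('a')(166, Add(148, -8)), 45626), -1) = Pow(Add(7, 45626), -1) = Pow(45633, -1) = Rational(1, 45633)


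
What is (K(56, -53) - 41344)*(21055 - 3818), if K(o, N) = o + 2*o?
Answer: -709750712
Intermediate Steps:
K(o, N) = 3*o
(K(56, -53) - 41344)*(21055 - 3818) = (3*56 - 41344)*(21055 - 3818) = (168 - 41344)*17237 = -41176*17237 = -709750712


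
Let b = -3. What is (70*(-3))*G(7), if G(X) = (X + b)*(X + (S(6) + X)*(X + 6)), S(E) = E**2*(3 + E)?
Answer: -3620400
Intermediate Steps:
G(X) = (-3 + X)*(X + (6 + X)*(324 + X)) (G(X) = (X - 3)*(X + (6**2*(3 + 6) + X)*(X + 6)) = (-3 + X)*(X + (36*9 + X)*(6 + X)) = (-3 + X)*(X + (324 + X)*(6 + X)) = (-3 + X)*(X + (6 + X)*(324 + X)))
(70*(-3))*G(7) = (70*(-3))*(-5832 + 7**3 + 328*7**2 + 951*7) = -210*(-5832 + 343 + 328*49 + 6657) = -210*(-5832 + 343 + 16072 + 6657) = -210*17240 = -3620400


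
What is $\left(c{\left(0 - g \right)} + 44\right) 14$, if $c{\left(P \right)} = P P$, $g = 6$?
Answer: $1120$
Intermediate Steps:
$c{\left(P \right)} = P^{2}$
$\left(c{\left(0 - g \right)} + 44\right) 14 = \left(\left(0 - 6\right)^{2} + 44\right) 14 = \left(\left(-6\right)^{2} + 44\right) 14 = \left(36 + 44\right) 14 = 80 \cdot 14 = 1120$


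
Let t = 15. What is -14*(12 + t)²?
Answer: -10206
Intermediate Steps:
-14*(12 + t)² = -14*(12 + 15)² = -14*27² = -14*729 = -10206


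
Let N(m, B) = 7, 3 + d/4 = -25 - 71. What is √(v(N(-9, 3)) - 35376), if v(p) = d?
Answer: 2*I*√8943 ≈ 189.13*I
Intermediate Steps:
d = -396 (d = -12 + 4*(-25 - 71) = -12 + 4*(-96) = -12 - 384 = -396)
v(p) = -396
√(v(N(-9, 3)) - 35376) = √(-396 - 35376) = √(-35772) = 2*I*√8943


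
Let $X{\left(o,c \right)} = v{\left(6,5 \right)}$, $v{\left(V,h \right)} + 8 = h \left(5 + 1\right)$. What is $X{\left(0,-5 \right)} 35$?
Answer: $770$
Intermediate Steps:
$v{\left(V,h \right)} = -8 + 6 h$ ($v{\left(V,h \right)} = -8 + h \left(5 + 1\right) = -8 + h 6 = -8 + 6 h$)
$X{\left(o,c \right)} = 22$ ($X{\left(o,c \right)} = -8 + 6 \cdot 5 = -8 + 30 = 22$)
$X{\left(0,-5 \right)} 35 = 22 \cdot 35 = 770$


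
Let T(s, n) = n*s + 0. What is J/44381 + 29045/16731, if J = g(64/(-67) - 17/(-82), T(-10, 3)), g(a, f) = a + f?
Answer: 7079193169531/4079506579434 ≈ 1.7353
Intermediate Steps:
T(s, n) = n*s
J = -168929/5494 (J = (64/(-67) - 17/(-82)) + 3*(-10) = (64*(-1/67) - 17*(-1/82)) - 30 = (-64/67 + 17/82) - 30 = -4109/5494 - 30 = -168929/5494 ≈ -30.748)
J/44381 + 29045/16731 = -168929/5494/44381 + 29045/16731 = -168929/5494*1/44381 + 29045*(1/16731) = -168929/243829214 + 29045/16731 = 7079193169531/4079506579434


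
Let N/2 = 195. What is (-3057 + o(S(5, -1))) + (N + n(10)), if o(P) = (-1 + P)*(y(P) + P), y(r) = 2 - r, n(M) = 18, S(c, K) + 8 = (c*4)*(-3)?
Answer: -2787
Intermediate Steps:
S(c, K) = -8 - 12*c (S(c, K) = -8 + (c*4)*(-3) = -8 + (4*c)*(-3) = -8 - 12*c)
N = 390 (N = 2*195 = 390)
o(P) = -2 + 2*P (o(P) = (-1 + P)*((2 - P) + P) = (-1 + P)*2 = -2 + 2*P)
(-3057 + o(S(5, -1))) + (N + n(10)) = (-3057 + (-2 + 2*(-8 - 12*5))) + (390 + 18) = (-3057 + (-2 + 2*(-8 - 60))) + 408 = (-3057 + (-2 + 2*(-68))) + 408 = (-3057 + (-2 - 136)) + 408 = (-3057 - 138) + 408 = -3195 + 408 = -2787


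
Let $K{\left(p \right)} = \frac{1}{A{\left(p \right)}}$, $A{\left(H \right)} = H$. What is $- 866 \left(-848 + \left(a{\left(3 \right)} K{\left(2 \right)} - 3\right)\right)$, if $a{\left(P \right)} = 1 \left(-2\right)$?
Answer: $737832$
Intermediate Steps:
$K{\left(p \right)} = \frac{1}{p}$
$a{\left(P \right)} = -2$
$- 866 \left(-848 + \left(a{\left(3 \right)} K{\left(2 \right)} - 3\right)\right) = - 866 \left(-848 - \left(3 + \frac{2}{2}\right)\right) = - 866 \left(-848 - 4\right) = \left(-866\right) \left(-852\right) = 737832$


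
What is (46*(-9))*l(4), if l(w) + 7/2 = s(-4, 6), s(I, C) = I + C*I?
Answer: 13041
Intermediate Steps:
l(w) = -63/2 (l(w) = -7/2 - 4*(1 + 6) = -7/2 - 4*7 = -7/2 - 28 = -63/2)
(46*(-9))*l(4) = (46*(-9))*(-63/2) = -414*(-63/2) = 13041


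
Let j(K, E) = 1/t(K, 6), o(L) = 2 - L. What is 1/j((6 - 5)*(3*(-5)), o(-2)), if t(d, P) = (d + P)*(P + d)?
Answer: 81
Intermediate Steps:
t(d, P) = (P + d)**2 (t(d, P) = (P + d)*(P + d) = (P + d)**2)
j(K, E) = (6 + K)**(-2) (j(K, E) = 1/((6 + K)**2) = (6 + K)**(-2))
1/j((6 - 5)*(3*(-5)), o(-2)) = 1/((6 + (6 - 5)*(3*(-5)))**(-2)) = 1/((6 + 1*(-15))**(-2)) = 1/((6 - 15)**(-2)) = 1/((-9)**(-2)) = 1/(1/81) = 81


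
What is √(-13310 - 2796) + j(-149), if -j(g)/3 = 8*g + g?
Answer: 4023 + I*√16106 ≈ 4023.0 + 126.91*I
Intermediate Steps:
j(g) = -27*g (j(g) = -3*(8*g + g) = -27*g)
√(-13310 - 2796) + j(-149) = √(-13310 - 2796) - 27*(-149) = √(-16106) + 4023 = I*√16106 + 4023 = 4023 + I*√16106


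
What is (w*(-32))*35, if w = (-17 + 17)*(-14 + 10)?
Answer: 0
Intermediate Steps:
w = 0 (w = 0*(-4) = 0)
(w*(-32))*35 = (0*(-32))*35 = 0*35 = 0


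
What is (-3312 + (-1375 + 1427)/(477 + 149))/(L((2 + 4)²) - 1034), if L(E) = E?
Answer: 518315/156187 ≈ 3.3186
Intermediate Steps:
(-3312 + (-1375 + 1427)/(477 + 149))/(L((2 + 4)²) - 1034) = (-3312 + (-1375 + 1427)/(477 + 149))/((2 + 4)² - 1034) = (-3312 + 52/626)/(6² - 1034) = (-3312 + 52*(1/626))/(36 - 1034) = (-3312 + 26/313)/(-998) = -1036630/313*(-1/998) = 518315/156187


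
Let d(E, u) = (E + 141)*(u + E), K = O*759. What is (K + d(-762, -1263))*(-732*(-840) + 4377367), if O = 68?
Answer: 6535535260839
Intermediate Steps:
K = 51612 (K = 68*759 = 51612)
d(E, u) = (141 + E)*(E + u)
(K + d(-762, -1263))*(-732*(-840) + 4377367) = (51612 + ((-762)² + 141*(-762) + 141*(-1263) - 762*(-1263)))*(-732*(-840) + 4377367) = (51612 + (580644 - 107442 - 178083 + 962406))*(614880 + 4377367) = (51612 + 1257525)*4992247 = 1309137*4992247 = 6535535260839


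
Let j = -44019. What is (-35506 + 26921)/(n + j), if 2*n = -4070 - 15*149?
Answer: 17170/94343 ≈ 0.18200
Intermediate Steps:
n = -6305/2 (n = (-4070 - 15*149)/2 = (-4070 - 2235)/2 = (½)*(-6305) = -6305/2 ≈ -3152.5)
(-35506 + 26921)/(n + j) = (-35506 + 26921)/(-6305/2 - 44019) = -8585/(-94343/2) = -8585*(-2/94343) = 17170/94343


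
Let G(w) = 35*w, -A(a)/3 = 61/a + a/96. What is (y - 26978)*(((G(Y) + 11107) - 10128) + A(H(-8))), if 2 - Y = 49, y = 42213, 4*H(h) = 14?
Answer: -4903247635/448 ≈ -1.0945e+7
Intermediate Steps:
H(h) = 7/2 (H(h) = (1/4)*14 = 7/2)
A(a) = -183/a - a/32 (A(a) = -3*(61/a + a/96) = -183/a - a/32)
Y = -47 (Y = 2 - 1*49 = 2 - 49 = -47)
(y - 26978)*(((G(Y) + 11107) - 10128) + A(H(-8))) = (42213 - 26978)*(((35*(-47) + 11107) - 10128) + (-183/7/2 - 1/32*7/2)) = 15235*(((-1645 + 11107) - 10128) + (-183*2/7 - 7/64)) = 15235*((9462 - 10128) + (-366/7 - 7/64)) = 15235*(-666 - 23473/448) = 15235*(-321841/448) = -4903247635/448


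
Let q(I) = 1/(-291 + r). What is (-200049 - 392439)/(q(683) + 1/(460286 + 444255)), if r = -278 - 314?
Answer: 236612957255532/451829 ≈ 5.2368e+8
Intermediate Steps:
r = -592
q(I) = -1/883 (q(I) = 1/(-291 - 592) = 1/(-883) = -1/883)
(-200049 - 392439)/(q(683) + 1/(460286 + 444255)) = (-200049 - 392439)/(-1/883 + 1/(460286 + 444255)) = -592488/(-1/883 + 1/904541) = -592488/(-903658/798709703) = -592488*(-798709703/903658) = 236612957255532/451829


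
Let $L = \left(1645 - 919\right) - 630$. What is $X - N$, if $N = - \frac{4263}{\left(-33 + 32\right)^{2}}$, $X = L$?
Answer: $4359$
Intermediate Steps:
$L = 96$ ($L = 726 - 630 = 96$)
$X = 96$
$N = -4263$ ($N = - \frac{4263}{\left(-1\right)^{2}} = - \frac{4263}{1} = \left(-4263\right) 1 = -4263$)
$X - N = 96 - -4263 = 96 + 4263 = 4359$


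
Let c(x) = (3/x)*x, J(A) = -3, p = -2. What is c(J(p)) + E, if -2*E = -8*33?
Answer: 135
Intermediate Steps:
c(x) = 3
E = 132 (E = -(-4)*33 = -½*(-264) = 132)
c(J(p)) + E = 3 + 132 = 135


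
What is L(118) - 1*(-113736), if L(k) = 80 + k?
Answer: 113934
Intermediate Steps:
L(118) - 1*(-113736) = (80 + 118) - 1*(-113736) = 198 + 113736 = 113934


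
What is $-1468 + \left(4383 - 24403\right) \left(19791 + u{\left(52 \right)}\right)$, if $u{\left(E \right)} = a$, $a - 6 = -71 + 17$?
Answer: $-395256328$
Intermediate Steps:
$a = -48$ ($a = 6 + \left(-71 + 17\right) = 6 - 54 = -48$)
$u{\left(E \right)} = -48$
$-1468 + \left(4383 - 24403\right) \left(19791 + u{\left(52 \right)}\right) = -1468 + \left(4383 - 24403\right) \left(19791 - 48\right) = -1468 - 395254860 = -395256328$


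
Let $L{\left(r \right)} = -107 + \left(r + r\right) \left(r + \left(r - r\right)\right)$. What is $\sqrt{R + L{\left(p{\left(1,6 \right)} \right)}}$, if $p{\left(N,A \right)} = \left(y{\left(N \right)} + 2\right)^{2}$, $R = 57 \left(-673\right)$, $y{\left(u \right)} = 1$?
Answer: $i \sqrt{38306} \approx 195.72 i$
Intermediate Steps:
$R = -38361$
$p{\left(N,A \right)} = 9$ ($p{\left(N,A \right)} = \left(1 + 2\right)^{2} = 3^{2} = 9$)
$L{\left(r \right)} = -107 + 2 r^{2}$ ($L{\left(r \right)} = -107 + 2 r \left(r + 0\right) = -107 + 2 r r = -107 + 2 r^{2}$)
$\sqrt{R + L{\left(p{\left(1,6 \right)} \right)}} = \sqrt{-38361 - \left(107 - 2 \cdot 9^{2}\right)} = \sqrt{-38361 + \left(-107 + 2 \cdot 81\right)} = \sqrt{-38361 + \left(-107 + 162\right)} = \sqrt{-38361 + 55} = \sqrt{-38306} = i \sqrt{38306}$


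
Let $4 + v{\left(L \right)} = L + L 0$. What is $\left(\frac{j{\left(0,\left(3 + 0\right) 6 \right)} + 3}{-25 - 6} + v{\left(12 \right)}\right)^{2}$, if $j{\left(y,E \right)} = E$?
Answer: $\frac{51529}{961} \approx 53.62$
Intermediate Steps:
$v{\left(L \right)} = -4 + L$ ($v{\left(L \right)} = -4 + \left(L + L 0\right) = -4 + \left(L + 0\right) = -4 + L$)
$\left(\frac{j{\left(0,\left(3 + 0\right) 6 \right)} + 3}{-25 - 6} + v{\left(12 \right)}\right)^{2} = \left(\frac{\left(3 + 0\right) 6 + 3}{-25 - 6} + \left(-4 + 12\right)\right)^{2} = \left(\frac{3 \cdot 6 + 3}{-31} + 8\right)^{2} = \left(\left(18 + 3\right) \left(- \frac{1}{31}\right) + 8\right)^{2} = \left(21 \left(- \frac{1}{31}\right) + 8\right)^{2} = \left(- \frac{21}{31} + 8\right)^{2} = \left(\frac{227}{31}\right)^{2} = \frac{51529}{961}$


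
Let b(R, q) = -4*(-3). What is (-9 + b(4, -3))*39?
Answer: 117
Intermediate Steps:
b(R, q) = 12
(-9 + b(4, -3))*39 = (-9 + 12)*39 = 3*39 = 117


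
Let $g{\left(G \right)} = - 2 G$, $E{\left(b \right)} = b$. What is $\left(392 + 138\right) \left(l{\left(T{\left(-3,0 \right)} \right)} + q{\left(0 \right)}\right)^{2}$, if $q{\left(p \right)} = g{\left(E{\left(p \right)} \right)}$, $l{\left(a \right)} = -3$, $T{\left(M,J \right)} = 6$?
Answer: $4770$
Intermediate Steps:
$q{\left(p \right)} = - 2 p$
$\left(392 + 138\right) \left(l{\left(T{\left(-3,0 \right)} \right)} + q{\left(0 \right)}\right)^{2} = \left(392 + 138\right) \left(-3 - 0\right)^{2} = 530 \left(-3 + 0\right)^{2} = 530 \left(-3\right)^{2} = 530 \cdot 9 = 4770$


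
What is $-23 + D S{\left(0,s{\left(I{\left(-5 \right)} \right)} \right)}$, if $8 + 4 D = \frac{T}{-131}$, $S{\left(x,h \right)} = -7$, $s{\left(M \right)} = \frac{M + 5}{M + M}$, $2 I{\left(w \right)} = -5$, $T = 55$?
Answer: $- \frac{4331}{524} \approx -8.2653$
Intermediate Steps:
$I{\left(w \right)} = - \frac{5}{2}$ ($I{\left(w \right)} = \frac{1}{2} \left(-5\right) = - \frac{5}{2}$)
$s{\left(M \right)} = \frac{5 + M}{2 M}$
$D = - \frac{1103}{524}$ ($D = -2 + \frac{55 \frac{1}{-131}}{4} = -2 + \frac{55 \left(- \frac{1}{131}\right)}{4} = -2 + \frac{1}{4} \left(- \frac{55}{131}\right) = -2 - \frac{55}{524} = - \frac{1103}{524} \approx -2.105$)
$-23 + D S{\left(0,s{\left(I{\left(-5 \right)} \right)} \right)} = -23 - - \frac{7721}{524} = -23 + \frac{7721}{524} = - \frac{4331}{524}$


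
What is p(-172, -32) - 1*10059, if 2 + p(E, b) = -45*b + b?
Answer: -8653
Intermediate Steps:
p(E, b) = -2 - 44*b (p(E, b) = -2 + (-45*b + b) = -2 - 44*b)
p(-172, -32) - 1*10059 = (-2 - 44*(-32)) - 1*10059 = (-2 + 1408) - 10059 = 1406 - 10059 = -8653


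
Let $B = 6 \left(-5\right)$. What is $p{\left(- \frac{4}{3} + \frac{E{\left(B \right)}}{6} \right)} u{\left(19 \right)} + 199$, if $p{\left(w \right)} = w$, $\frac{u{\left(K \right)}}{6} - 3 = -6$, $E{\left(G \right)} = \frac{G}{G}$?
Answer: $220$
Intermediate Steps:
$B = -30$
$E{\left(G \right)} = 1$
$u{\left(K \right)} = -18$ ($u{\left(K \right)} = 18 + 6 \left(-6\right) = 18 - 36 = -18$)
$p{\left(- \frac{4}{3} + \frac{E{\left(B \right)}}{6} \right)} u{\left(19 \right)} + 199 = \left(- \frac{4}{3} + 1 \cdot \frac{1}{6}\right) \left(-18\right) + 199 = \left(\left(-4\right) \frac{1}{3} + 1 \cdot \frac{1}{6}\right) \left(-18\right) + 199 = \left(- \frac{4}{3} + \frac{1}{6}\right) \left(-18\right) + 199 = \left(- \frac{7}{6}\right) \left(-18\right) + 199 = 21 + 199 = 220$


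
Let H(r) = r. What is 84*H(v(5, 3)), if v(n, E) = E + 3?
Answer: 504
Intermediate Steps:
v(n, E) = 3 + E
84*H(v(5, 3)) = 84*(3 + 3) = 84*6 = 504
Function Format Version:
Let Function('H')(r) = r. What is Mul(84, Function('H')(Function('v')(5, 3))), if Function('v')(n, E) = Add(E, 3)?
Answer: 504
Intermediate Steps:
Function('v')(n, E) = Add(3, E)
Mul(84, Function('H')(Function('v')(5, 3))) = Mul(84, Add(3, 3)) = Mul(84, 6) = 504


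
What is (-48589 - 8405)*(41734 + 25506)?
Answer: -3832276560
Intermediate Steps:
(-48589 - 8405)*(41734 + 25506) = -56994*67240 = -3832276560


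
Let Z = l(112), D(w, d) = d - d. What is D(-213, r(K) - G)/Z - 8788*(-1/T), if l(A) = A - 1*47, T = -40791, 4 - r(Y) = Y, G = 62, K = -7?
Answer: -8788/40791 ≈ -0.21544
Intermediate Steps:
r(Y) = 4 - Y
l(A) = -47 + A (l(A) = A - 47 = -47 + A)
D(w, d) = 0
Z = 65 (Z = -47 + 112 = 65)
D(-213, r(K) - G)/Z - 8788*(-1/T) = 0/65 - 8788/((-1*(-40791))) = 0*(1/65) - 8788/40791 = 0 - 8788*1/40791 = 0 - 8788/40791 = -8788/40791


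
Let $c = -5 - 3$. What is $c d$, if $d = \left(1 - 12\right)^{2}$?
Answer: $-968$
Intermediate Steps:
$c = -8$
$d = 121$ ($d = \left(-11\right)^{2} = 121$)
$c d = \left(-8\right) 121 = -968$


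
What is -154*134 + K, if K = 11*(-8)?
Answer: -20724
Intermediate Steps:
K = -88
-154*134 + K = -154*134 - 88 = -20636 - 88 = -20724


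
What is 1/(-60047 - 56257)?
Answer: -1/116304 ≈ -8.5982e-6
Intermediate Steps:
1/(-60047 - 56257) = 1/(-116304) = -1/116304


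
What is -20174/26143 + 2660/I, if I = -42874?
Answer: -35941556/43109807 ≈ -0.83372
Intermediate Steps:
-20174/26143 + 2660/I = -20174/26143 + 2660/(-42874) = -20174*1/26143 + 2660*(-1/42874) = -20174/26143 - 1330/21437 = -35941556/43109807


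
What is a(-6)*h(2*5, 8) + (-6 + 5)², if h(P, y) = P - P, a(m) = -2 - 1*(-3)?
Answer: 1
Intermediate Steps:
a(m) = 1 (a(m) = -2 + 3 = 1)
h(P, y) = 0
a(-6)*h(2*5, 8) + (-6 + 5)² = 1*0 + (-6 + 5)² = 0 + (-1)² = 0 + 1 = 1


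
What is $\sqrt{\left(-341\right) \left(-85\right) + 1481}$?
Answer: $\sqrt{30466} \approx 174.55$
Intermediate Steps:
$\sqrt{\left(-341\right) \left(-85\right) + 1481} = \sqrt{28985 + 1481} = \sqrt{30466}$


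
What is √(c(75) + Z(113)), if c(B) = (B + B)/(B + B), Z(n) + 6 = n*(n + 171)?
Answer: √32087 ≈ 179.13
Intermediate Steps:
Z(n) = -6 + n*(171 + n) (Z(n) = -6 + n*(n + 171) = -6 + n*(171 + n))
c(B) = 1 (c(B) = (2*B)/((2*B)) = (2*B)*(1/(2*B)) = 1)
√(c(75) + Z(113)) = √(1 + (-6 + 113² + 171*113)) = √(1 + (-6 + 12769 + 19323)) = √(1 + 32086) = √32087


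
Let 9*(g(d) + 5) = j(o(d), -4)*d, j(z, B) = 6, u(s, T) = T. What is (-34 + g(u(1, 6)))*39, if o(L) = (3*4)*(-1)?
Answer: -1365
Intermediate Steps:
o(L) = -12 (o(L) = 12*(-1) = -12)
g(d) = -5 + 2*d/3 (g(d) = -5 + (6*d)/9 = -5 + 2*d/3)
(-34 + g(u(1, 6)))*39 = (-34 + (-5 + (⅔)*6))*39 = (-34 + (-5 + 4))*39 = (-34 - 1)*39 = -35*39 = -1365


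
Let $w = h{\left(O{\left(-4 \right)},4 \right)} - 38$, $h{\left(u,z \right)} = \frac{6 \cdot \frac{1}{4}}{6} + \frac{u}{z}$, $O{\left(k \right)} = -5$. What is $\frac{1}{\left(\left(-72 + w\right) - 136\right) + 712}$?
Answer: $\frac{1}{465} \approx 0.0021505$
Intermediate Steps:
$h{\left(u,z \right)} = \frac{1}{4} + \frac{u}{z}$ ($h{\left(u,z \right)} = 6 \cdot \frac{1}{4} \cdot \frac{1}{6} + \frac{u}{z} = \frac{3}{2} \cdot \frac{1}{6} + \frac{u}{z} = \frac{1}{4} + \frac{u}{z}$)
$w = -39$ ($w = \frac{-5 + \frac{1}{4} \cdot 4}{4} - 38 = \frac{-5 + 1}{4} - 38 = \frac{1}{4} \left(-4\right) - 38 = -1 - 38 = -39$)
$\frac{1}{\left(\left(-72 + w\right) - 136\right) + 712} = \frac{1}{\left(\left(-72 - 39\right) - 136\right) + 712} = \frac{1}{\left(-111 - 136\right) + 712} = \frac{1}{-247 + 712} = \frac{1}{465}$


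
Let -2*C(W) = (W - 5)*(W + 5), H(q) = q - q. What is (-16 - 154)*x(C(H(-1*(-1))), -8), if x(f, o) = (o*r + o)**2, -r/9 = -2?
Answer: -3927680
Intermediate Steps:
r = 18 (r = -9*(-2) = 18)
H(q) = 0
C(W) = -(-5 + W)*(5 + W)/2 (C(W) = -(W - 5)*(W + 5)/2 = -(-5 + W)*(5 + W)/2)
x(f, o) = 361*o**2 (x(f, o) = (o*18 + o)**2 = (18*o + o)**2 = (19*o)**2 = 361*o**2)
(-16 - 154)*x(C(H(-1*(-1))), -8) = (-16 - 154)*(361*(-8)**2) = -61370*64 = -170*23104 = -3927680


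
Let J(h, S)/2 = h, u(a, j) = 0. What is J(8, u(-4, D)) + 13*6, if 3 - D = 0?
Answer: 94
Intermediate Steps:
D = 3 (D = 3 - 1*0 = 3 + 0 = 3)
J(h, S) = 2*h
J(8, u(-4, D)) + 13*6 = 2*8 + 13*6 = 16 + 78 = 94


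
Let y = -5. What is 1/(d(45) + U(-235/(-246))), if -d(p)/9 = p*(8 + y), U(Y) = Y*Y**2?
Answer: -14886936/18074649365 ≈ -0.00082364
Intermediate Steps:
U(Y) = Y**3
d(p) = -27*p (d(p) = -9*p*(8 - 5) = -9*p*3 = -27*p)
1/(d(45) + U(-235/(-246))) = 1/(-27*45 + (-235/(-246))**3) = 1/(-1215 + (-235*(-1/246))**3) = 1/(-1215 + (235/246)**3) = 1/(-1215 + 12977875/14886936) = 1/(-18074649365/14886936) = -14886936/18074649365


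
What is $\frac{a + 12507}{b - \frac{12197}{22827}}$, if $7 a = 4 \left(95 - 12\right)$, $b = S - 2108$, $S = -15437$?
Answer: $- \frac{286579941}{400511912} \approx -0.71553$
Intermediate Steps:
$b = -17545$ ($b = -15437 - 2108 = -17545$)
$a = \frac{332}{7}$ ($a = \frac{4 \left(95 - 12\right)}{7} = \frac{4 \cdot 83}{7} = \frac{1}{7} \cdot 332 = \frac{332}{7} \approx 47.429$)
$\frac{a + 12507}{b - \frac{12197}{22827}} = \frac{\frac{332}{7} + 12507}{-17545 - \frac{12197}{22827}} = \frac{87881}{7 \left(-17545 - \frac{12197}{22827}\right)} = \frac{87881}{7 \left(- \frac{400511912}{22827}\right)} = \frac{87881}{7} \left(- \frac{22827}{400511912}\right) = - \frac{286579941}{400511912}$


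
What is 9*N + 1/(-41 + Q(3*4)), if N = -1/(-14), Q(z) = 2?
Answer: 337/546 ≈ 0.61722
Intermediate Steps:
N = 1/14 (N = -1*(-1/14) = 1/14 ≈ 0.071429)
9*N + 1/(-41 + Q(3*4)) = 9*(1/14) + 1/(-41 + 2) = 9/14 + 1/(-39) = 9/14 - 1/39 = 337/546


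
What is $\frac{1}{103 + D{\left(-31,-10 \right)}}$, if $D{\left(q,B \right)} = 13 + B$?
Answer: $\frac{1}{106} \approx 0.009434$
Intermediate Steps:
$\frac{1}{103 + D{\left(-31,-10 \right)}} = \frac{1}{103 + \left(13 - 10\right)} = \frac{1}{103 + 3} = \frac{1}{106}$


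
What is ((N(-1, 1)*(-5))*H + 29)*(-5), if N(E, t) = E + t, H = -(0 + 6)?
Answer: -145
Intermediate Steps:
H = -6 (H = -1*6 = -6)
((N(-1, 1)*(-5))*H + 29)*(-5) = (((-1 + 1)*(-5))*(-6) + 29)*(-5) = ((0*(-5))*(-6) + 29)*(-5) = (0*(-6) + 29)*(-5) = (0 + 29)*(-5) = 29*(-5) = -145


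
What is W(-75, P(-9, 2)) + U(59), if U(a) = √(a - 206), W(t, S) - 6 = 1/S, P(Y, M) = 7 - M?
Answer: 31/5 + 7*I*√3 ≈ 6.2 + 12.124*I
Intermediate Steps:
W(t, S) = 6 + 1/S
U(a) = √(-206 + a)
W(-75, P(-9, 2)) + U(59) = (6 + 1/(7 - 1*2)) + √(-206 + 59) = (6 + 1/(7 - 2)) + √(-147) = (6 + 1/5) + 7*I*√3 = (6 + ⅕) + 7*I*√3 = 31/5 + 7*I*√3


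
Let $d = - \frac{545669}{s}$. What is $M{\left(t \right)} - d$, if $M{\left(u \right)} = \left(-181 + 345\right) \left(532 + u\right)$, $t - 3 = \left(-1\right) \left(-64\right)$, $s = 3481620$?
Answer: $\frac{342020967989}{3481620} \approx 98236.0$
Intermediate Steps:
$t = 67$ ($t = 3 - -64 = 3 + 64 = 67$)
$M{\left(u \right)} = 87248 + 164 u$ ($M{\left(u \right)} = 164 \left(532 + u\right) = 87248 + 164 u$)
$d = - \frac{545669}{3481620} \approx -0.15673$
$M{\left(t \right)} - d = \left(87248 + 164 \cdot 67\right) - - \frac{545669}{3481620} = \left(87248 + 10988\right) + \frac{545669}{3481620} = 98236 + \frac{545669}{3481620} = \frac{342020967989}{3481620}$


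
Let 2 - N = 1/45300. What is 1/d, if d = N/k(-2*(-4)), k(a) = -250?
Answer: -11325000/90599 ≈ -125.00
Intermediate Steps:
N = 90599/45300 (N = 2 - 1/45300 = 90599/45300 ≈ 2.0000)
d = -90599/11325000 (d = (90599/45300)/(-250) = (90599/45300)*(-1/250) = -90599/11325000 ≈ -0.0079999)
1/d = 1/(-90599/11325000) = -11325000/90599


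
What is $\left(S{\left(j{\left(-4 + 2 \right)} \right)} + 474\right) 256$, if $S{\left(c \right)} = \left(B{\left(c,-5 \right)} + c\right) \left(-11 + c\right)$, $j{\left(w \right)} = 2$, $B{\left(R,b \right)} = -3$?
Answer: $123648$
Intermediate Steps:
$S{\left(c \right)} = \left(-11 + c\right) \left(-3 + c\right)$ ($S{\left(c \right)} = \left(-3 + c\right) \left(-11 + c\right) = \left(-11 + c\right) \left(-3 + c\right)$)
$\left(S{\left(j{\left(-4 + 2 \right)} \right)} + 474\right) 256 = \left(\left(33 + 2^{2} - 28\right) + 474\right) 256 = \left(\left(33 + 4 - 28\right) + 474\right) 256 = \left(9 + 474\right) 256 = 483 \cdot 256 = 123648$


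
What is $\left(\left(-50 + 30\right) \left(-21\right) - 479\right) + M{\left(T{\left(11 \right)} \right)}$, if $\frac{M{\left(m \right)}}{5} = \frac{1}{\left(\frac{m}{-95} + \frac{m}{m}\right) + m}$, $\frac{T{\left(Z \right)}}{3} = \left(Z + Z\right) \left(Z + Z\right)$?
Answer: $- \frac{8057922}{136583} \approx -58.997$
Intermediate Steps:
$T{\left(Z \right)} = 12 Z^{2}$ ($T{\left(Z \right)} = 3 \left(Z + Z\right) \left(Z + Z\right) = 3 \cdot 2 Z 2 Z = 3 \cdot 4 Z^{2} = 12 Z^{2}$)
$M{\left(m \right)} = \frac{5}{1 + \frac{94 m}{95}}$ ($M{\left(m \right)} = \frac{5}{\left(\frac{m}{-95} + \frac{m}{m}\right) + m} = \frac{5}{\left(m \left(- \frac{1}{95}\right) + 1\right) + m} = \frac{5}{\left(- \frac{m}{95} + 1\right) + m} = \frac{5}{\left(1 - \frac{m}{95}\right) + m} = \frac{5}{1 + \frac{94 m}{95}}$)
$\left(\left(-50 + 30\right) \left(-21\right) - 479\right) + M{\left(T{\left(11 \right)} \right)} = \left(\left(-50 + 30\right) \left(-21\right) - 479\right) + \frac{475}{95 + 94 \cdot 12 \cdot 11^{2}} = \left(\left(-20\right) \left(-21\right) - 479\right) + \frac{475}{95 + 94 \cdot 12 \cdot 121} = \left(420 - 479\right) + \frac{475}{95 + 94 \cdot 1452} = -59 + \frac{475}{95 + 136488} = -59 + \frac{475}{136583} = - \frac{8057922}{136583}$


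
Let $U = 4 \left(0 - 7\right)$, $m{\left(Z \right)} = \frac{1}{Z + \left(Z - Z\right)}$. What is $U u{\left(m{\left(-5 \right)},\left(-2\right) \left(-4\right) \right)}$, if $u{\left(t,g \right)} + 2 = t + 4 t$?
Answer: $84$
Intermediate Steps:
$m{\left(Z \right)} = \frac{1}{Z}$ ($m{\left(Z \right)} = \frac{1}{Z + 0} = \frac{1}{Z}$)
$u{\left(t,g \right)} = -2 + 5 t$ ($u{\left(t,g \right)} = -2 + \left(t + 4 t\right) = -2 + 5 t$)
$U = -28$ ($U = 4 \left(-7\right) = -28$)
$U u{\left(m{\left(-5 \right)},\left(-2\right) \left(-4\right) \right)} = - 28 \left(-2 + \frac{5}{-5}\right) = - 28 \left(-2 + 5 \left(- \frac{1}{5}\right)\right) = - 28 \left(-2 - 1\right) = \left(-28\right) \left(-3\right) = 84$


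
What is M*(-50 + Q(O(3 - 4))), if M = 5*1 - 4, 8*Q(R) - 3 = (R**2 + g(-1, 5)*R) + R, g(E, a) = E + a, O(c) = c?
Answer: -401/8 ≈ -50.125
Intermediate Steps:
Q(R) = 3/8 + R**2/8 + 5*R/8 (Q(R) = 3/8 + ((R**2 + (-1 + 5)*R) + R)/8 = 3/8 + ((R**2 + 4*R) + R)/8 = 3/8 + (R**2 + 5*R)/8 = 3/8 + (R**2/8 + 5*R/8) = 3/8 + R**2/8 + 5*R/8)
M = 1 (M = 5 - 4 = 1)
M*(-50 + Q(O(3 - 4))) = 1*(-50 + (3/8 + (3 - 4)**2/8 + 5*(3 - 4)/8)) = 1*(-50 + (3/8 + (1/8)*(-1)**2 + (5/8)*(-1))) = 1*(-50 + (3/8 + (1/8)*1 - 5/8)) = 1*(-50 + (3/8 + 1/8 - 5/8)) = 1*(-50 - 1/8) = 1*(-401/8) = -401/8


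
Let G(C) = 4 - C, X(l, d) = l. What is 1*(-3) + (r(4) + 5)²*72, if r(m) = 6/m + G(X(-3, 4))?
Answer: 13119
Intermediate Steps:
r(m) = 7 + 6/m (r(m) = 6/m + (4 - 1*(-3)) = 6/m + (4 + 3) = 6/m + 7 = 7 + 6/m)
1*(-3) + (r(4) + 5)²*72 = 1*(-3) + ((7 + 6/4) + 5)²*72 = -3 + ((7 + 6*(¼)) + 5)²*72 = -3 + ((7 + 3/2) + 5)²*72 = -3 + (17/2 + 5)²*72 = -3 + (27/2)²*72 = -3 + (729/4)*72 = -3 + 13122 = 13119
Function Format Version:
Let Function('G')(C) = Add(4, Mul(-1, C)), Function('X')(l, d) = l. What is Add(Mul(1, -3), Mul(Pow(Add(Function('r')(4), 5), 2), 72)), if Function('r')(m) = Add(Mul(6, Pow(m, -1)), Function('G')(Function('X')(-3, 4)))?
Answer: 13119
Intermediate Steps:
Function('r')(m) = Add(7, Mul(6, Pow(m, -1))) (Function('r')(m) = Add(Mul(6, Pow(m, -1)), Add(4, Mul(-1, -3))) = Add(Mul(6, Pow(m, -1)), Add(4, 3)) = Add(Mul(6, Pow(m, -1)), 7) = Add(7, Mul(6, Pow(m, -1))))
Add(Mul(1, -3), Mul(Pow(Add(Function('r')(4), 5), 2), 72)) = Add(Mul(1, -3), Mul(Pow(Add(Add(7, Mul(6, Pow(4, -1))), 5), 2), 72)) = Add(-3, Mul(Pow(Add(Add(7, Mul(6, Rational(1, 4))), 5), 2), 72)) = Add(-3, Mul(Pow(Add(Add(7, Rational(3, 2)), 5), 2), 72)) = Add(-3, Mul(Pow(Add(Rational(17, 2), 5), 2), 72)) = Add(-3, Mul(Pow(Rational(27, 2), 2), 72)) = Add(-3, Mul(Rational(729, 4), 72)) = Add(-3, 13122) = 13119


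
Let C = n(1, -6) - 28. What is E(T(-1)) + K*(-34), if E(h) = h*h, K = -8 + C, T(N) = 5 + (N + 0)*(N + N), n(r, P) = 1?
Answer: 1239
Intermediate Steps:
T(N) = 5 + 2*N**2 (T(N) = 5 + N*(2*N) = 5 + 2*N**2)
C = -27 (C = 1 - 28 = -27)
K = -35 (K = -8 - 27 = -35)
E(h) = h**2
E(T(-1)) + K*(-34) = (5 + 2*(-1)**2)**2 - 35*(-34) = (5 + 2*1)**2 + 1190 = (5 + 2)**2 + 1190 = 7**2 + 1190 = 49 + 1190 = 1239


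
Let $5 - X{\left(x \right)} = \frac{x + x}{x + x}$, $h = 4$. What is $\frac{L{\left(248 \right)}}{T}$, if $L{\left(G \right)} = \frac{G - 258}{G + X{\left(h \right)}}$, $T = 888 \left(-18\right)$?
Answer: $\frac{5}{2013984} \approx 2.4826 \cdot 10^{-6}$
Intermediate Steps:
$T = -15984$
$X{\left(x \right)} = 4$ ($X{\left(x \right)} = 5 - \frac{x + x}{x + x} = 5 - \frac{2 x}{2 x} = 5 - 2 x \frac{1}{2 x} = 5 - 1 = 4$)
$L{\left(G \right)} = \frac{-258 + G}{4 + G}$ ($L{\left(G \right)} = \frac{G - 258}{G + 4} = \frac{-258 + G}{4 + G}$)
$\frac{L{\left(248 \right)}}{T} = \frac{\frac{1}{4 + 248} \left(-258 + 248\right)}{-15984} = \frac{1}{252} \left(-10\right) \left(- \frac{1}{15984}\right) = \left(- \frac{5}{126}\right) \left(- \frac{1}{15984}\right) = \frac{5}{2013984}$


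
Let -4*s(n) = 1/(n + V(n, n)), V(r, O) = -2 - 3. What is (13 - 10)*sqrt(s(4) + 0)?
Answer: 3/2 ≈ 1.5000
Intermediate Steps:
V(r, O) = -5
s(n) = -1/(4*(-5 + n)) (s(n) = -1/(4*(n - 5)) = -1/(4*(-5 + n)))
(13 - 10)*sqrt(s(4) + 0) = (13 - 10)*sqrt(-1/(-20 + 4*4) + 0) = 3*sqrt(-1/(-20 + 16) + 0) = 3*sqrt(-1/(-4) + 0) = 3*sqrt(-1*(-1/4) + 0) = 3*sqrt(1/4 + 0) = 3*sqrt(1/4) = 3*(1/2) = 3/2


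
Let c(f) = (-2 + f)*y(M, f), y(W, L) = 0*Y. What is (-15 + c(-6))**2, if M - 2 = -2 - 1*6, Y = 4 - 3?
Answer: 225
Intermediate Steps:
Y = 1
M = -6 (M = 2 + (-2 - 1*6) = 2 + (-2 - 6) = 2 - 8 = -6)
y(W, L) = 0 (y(W, L) = 0*1 = 0)
c(f) = 0 (c(f) = (-2 + f)*0 = 0)
(-15 + c(-6))**2 = (-15 + 0)**2 = (-15)**2 = 225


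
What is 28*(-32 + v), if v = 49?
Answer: 476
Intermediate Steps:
28*(-32 + v) = 28*(-32 + 49) = 28*17 = 476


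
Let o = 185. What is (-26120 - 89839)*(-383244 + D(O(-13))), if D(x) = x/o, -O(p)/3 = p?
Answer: 8221504811859/185 ≈ 4.4441e+10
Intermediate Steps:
O(p) = -3*p
D(x) = x/185
(-26120 - 89839)*(-383244 + D(O(-13))) = (-26120 - 89839)*(-383244 + (-3*(-13))/185) = -115959*(-383244 + (1/185)*39) = -115959*(-383244 + 39/185) = -115959*(-70900101/185) = 8221504811859/185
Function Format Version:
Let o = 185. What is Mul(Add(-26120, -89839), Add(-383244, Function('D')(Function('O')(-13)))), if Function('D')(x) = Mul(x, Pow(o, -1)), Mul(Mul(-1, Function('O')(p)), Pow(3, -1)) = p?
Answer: Rational(8221504811859, 185) ≈ 4.4441e+10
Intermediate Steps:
Function('O')(p) = Mul(-3, p)
Function('D')(x) = Mul(Rational(1, 185), x) (Function('D')(x) = Mul(x, Pow(185, -1)) = Mul(x, Rational(1, 185)) = Mul(Rational(1, 185), x))
Mul(Add(-26120, -89839), Add(-383244, Function('D')(Function('O')(-13)))) = Mul(Add(-26120, -89839), Add(-383244, Mul(Rational(1, 185), Mul(-3, -13)))) = Mul(-115959, Add(-383244, Mul(Rational(1, 185), 39))) = Mul(-115959, Add(-383244, Rational(39, 185))) = Mul(-115959, Rational(-70900101, 185)) = Rational(8221504811859, 185)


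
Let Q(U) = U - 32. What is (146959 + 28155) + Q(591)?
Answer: 175673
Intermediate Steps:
Q(U) = -32 + U
(146959 + 28155) + Q(591) = (146959 + 28155) + (-32 + 591) = 175114 + 559 = 175673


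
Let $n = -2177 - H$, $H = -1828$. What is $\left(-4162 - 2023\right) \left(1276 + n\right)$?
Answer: $-5733495$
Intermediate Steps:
$n = -349$ ($n = -2177 - -1828 = -2177 + 1828 = -349$)
$\left(-4162 - 2023\right) \left(1276 + n\right) = \left(-4162 - 2023\right) \left(1276 - 349\right) = \left(-6185\right) 927 = -5733495$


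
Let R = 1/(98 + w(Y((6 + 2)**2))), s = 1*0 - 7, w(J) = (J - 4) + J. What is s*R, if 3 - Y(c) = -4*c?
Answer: -7/612 ≈ -0.011438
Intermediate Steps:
Y(c) = 3 + 4*c (Y(c) = 3 - (-4)*c = 3 + 4*c)
w(J) = -4 + 2*J (w(J) = (-4 + J) + J = -4 + 2*J)
s = -7 (s = 0 - 7 = -7)
R = 1/612 (R = 1/(98 + (-4 + 2*(3 + 4*(6 + 2)**2))) = 1/(98 + (-4 + 2*(3 + 4*8**2))) = 1/(98 + (-4 + 2*(3 + 4*64))) = 1/(98 + (-4 + 2*(3 + 256))) = 1/(98 + (-4 + 2*259)) = 1/(98 + (-4 + 518)) = 1/(98 + 514) = 1/612 ≈ 0.0016340)
s*R = -7*1/612 = -7/612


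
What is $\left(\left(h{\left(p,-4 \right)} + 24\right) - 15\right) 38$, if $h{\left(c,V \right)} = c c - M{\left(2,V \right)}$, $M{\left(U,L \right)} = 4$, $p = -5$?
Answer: $1140$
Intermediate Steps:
$h{\left(c,V \right)} = -4 + c^{2}$ ($h{\left(c,V \right)} = c c - 4 = c^{2} - 4 = -4 + c^{2}$)
$\left(\left(h{\left(p,-4 \right)} + 24\right) - 15\right) 38 = \left(\left(\left(-4 + \left(-5\right)^{2}\right) + 24\right) - 15\right) 38 = \left(\left(\left(-4 + 25\right) + 24\right) - 15\right) 38 = \left(\left(21 + 24\right) - 15\right) 38 = \left(45 - 15\right) 38 = 30 \cdot 38 = 1140$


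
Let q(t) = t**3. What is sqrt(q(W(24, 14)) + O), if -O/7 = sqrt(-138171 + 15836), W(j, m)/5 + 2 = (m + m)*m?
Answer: sqrt(7414875000 - 7*I*sqrt(122335)) ≈ 86110.0 - 0.e-2*I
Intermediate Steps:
W(j, m) = -10 + 10*m**2 (W(j, m) = -10 + 5*((m + m)*m) = -10 + 5*((2*m)*m) = -10 + 5*(2*m**2) = -10 + 10*m**2)
O = -7*I*sqrt(122335) (O = -7*sqrt(-138171 + 15836) = -7*I*sqrt(122335) ≈ -2448.3*I)
sqrt(q(W(24, 14)) + O) = sqrt((-10 + 10*14**2)**3 - 7*I*sqrt(122335)) = sqrt((-10 + 10*196)**3 - 7*I*sqrt(122335)) = sqrt((-10 + 1960)**3 - 7*I*sqrt(122335)) = sqrt(1950**3 - 7*I*sqrt(122335)) = sqrt(7414875000 - 7*I*sqrt(122335))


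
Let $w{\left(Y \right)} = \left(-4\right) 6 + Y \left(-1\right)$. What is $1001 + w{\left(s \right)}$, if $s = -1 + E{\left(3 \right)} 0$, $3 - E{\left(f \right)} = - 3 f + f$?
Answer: $978$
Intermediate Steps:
$E{\left(f \right)} = 3 + 2 f$ ($E{\left(f \right)} = 3 - \left(- 3 f + f\right) = 3 - - 2 f = 3 + 2 f$)
$s = -1$ ($s = -1 + \left(3 + 2 \cdot 3\right) 0 = -1 + \left(3 + 6\right) 0 = -1 + 9 \cdot 0 = -1 + 0 = -1$)
$w{\left(Y \right)} = -24 - Y$
$1001 + w{\left(s \right)} = 1001 - 23 = 978$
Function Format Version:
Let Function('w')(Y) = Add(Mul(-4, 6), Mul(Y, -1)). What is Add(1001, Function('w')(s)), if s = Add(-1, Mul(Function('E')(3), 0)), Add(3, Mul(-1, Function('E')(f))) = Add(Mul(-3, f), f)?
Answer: 978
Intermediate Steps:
Function('E')(f) = Add(3, Mul(2, f)) (Function('E')(f) = Add(3, Mul(-1, Add(Mul(-3, f), f))) = Add(3, Mul(-1, Mul(-2, f))) = Add(3, Mul(2, f)))
s = -1 (s = Add(-1, Mul(Add(3, Mul(2, 3)), 0)) = Add(-1, Mul(Add(3, 6), 0)) = Add(-1, Mul(9, 0)) = Add(-1, 0) = -1)
Function('w')(Y) = Add(-24, Mul(-1, Y))
Add(1001, Function('w')(s)) = Add(1001, Add(-24, Mul(-1, -1))) = Add(1001, Add(-24, 1)) = Add(1001, -23) = 978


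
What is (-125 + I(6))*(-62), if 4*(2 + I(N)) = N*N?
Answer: 7316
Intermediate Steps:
I(N) = -2 + N²/4 (I(N) = -2 + (N*N)/4 = -2 + N²/4)
(-125 + I(6))*(-62) = (-125 + (-2 + (¼)*6²))*(-62) = (-125 + (-2 + (¼)*36))*(-62) = (-125 + (-2 + 9))*(-62) = (-125 + 7)*(-62) = -118*(-62) = 7316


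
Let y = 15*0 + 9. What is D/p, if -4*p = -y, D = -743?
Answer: -2972/9 ≈ -330.22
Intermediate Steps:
y = 9 (y = 0 + 9 = 9)
p = 9/4 (p = -(-1)*9/4 = -¼*(-9) = 9/4 ≈ 2.2500)
D/p = -743/9/4 = -743*4/9 = -2972/9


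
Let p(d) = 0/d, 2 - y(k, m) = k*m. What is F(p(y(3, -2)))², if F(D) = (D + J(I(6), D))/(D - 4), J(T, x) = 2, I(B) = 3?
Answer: ¼ ≈ 0.25000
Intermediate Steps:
y(k, m) = 2 - k*m
p(d) = 0
F(D) = (2 + D)/(-4 + D) (F(D) = (D + 2)/(D - 4) = (2 + D)/(-4 + D))
F(p(y(3, -2)))² = ((2 + 0)/(-4 + 0))² = (2/(-4))² = (-¼*2)² = (-½)² = ¼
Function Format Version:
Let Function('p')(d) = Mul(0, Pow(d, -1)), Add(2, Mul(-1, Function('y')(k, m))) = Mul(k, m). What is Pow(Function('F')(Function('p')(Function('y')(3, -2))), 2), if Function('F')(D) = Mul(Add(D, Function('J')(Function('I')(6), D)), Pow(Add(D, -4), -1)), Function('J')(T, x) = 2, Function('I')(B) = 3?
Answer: Rational(1, 4) ≈ 0.25000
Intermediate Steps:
Function('y')(k, m) = Add(2, Mul(-1, k, m)) (Function('y')(k, m) = Add(2, Mul(-1, Mul(k, m))) = Add(2, Mul(-1, k, m)))
Function('p')(d) = 0
Function('F')(D) = Mul(Pow(Add(-4, D), -1), Add(2, D)) (Function('F')(D) = Mul(Add(D, 2), Pow(Add(D, -4), -1)) = Mul(Add(2, D), Pow(Add(-4, D), -1)) = Mul(Pow(Add(-4, D), -1), Add(2, D)))
Pow(Function('F')(Function('p')(Function('y')(3, -2))), 2) = Pow(Mul(Pow(Add(-4, 0), -1), Add(2, 0)), 2) = Pow(Mul(Pow(-4, -1), 2), 2) = Pow(Mul(Rational(-1, 4), 2), 2) = Pow(Rational(-1, 2), 2) = Rational(1, 4)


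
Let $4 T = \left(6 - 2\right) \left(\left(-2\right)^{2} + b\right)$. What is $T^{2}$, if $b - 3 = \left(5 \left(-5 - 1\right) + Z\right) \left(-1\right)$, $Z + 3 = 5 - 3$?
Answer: $1444$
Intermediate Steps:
$Z = -1$ ($Z = -3 + \left(5 - 3\right) = -3 + 2 = -1$)
$b = 34$ ($b = 3 + \left(5 \left(-5 - 1\right) - 1\right) \left(-1\right) = 3 + \left(5 \left(-6\right) - 1\right) \left(-1\right) = 3 + \left(-30 - 1\right) \left(-1\right) = 3 - -31 = 3 + 31 = 34$)
$T = 38$ ($T = \frac{\left(6 - 2\right) \left(\left(-2\right)^{2} + 34\right)}{4} = \frac{\left(6 - 2\right) \left(4 + 34\right)}{4} = \frac{4 \cdot 38}{4} = \frac{1}{4} \cdot 152 = 38$)
$T^{2} = 38^{2} = 1444$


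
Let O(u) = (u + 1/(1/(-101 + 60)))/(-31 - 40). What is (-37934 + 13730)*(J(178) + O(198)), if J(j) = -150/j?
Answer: 467088792/6319 ≈ 73918.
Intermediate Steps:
O(u) = 41/71 - u/71 (O(u) = (u + 1/(1/(-41)))/(-71) = (u + 1/(-1/41))*(-1/71) = (u - 41)*(-1/71) = (-41 + u)*(-1/71) = 41/71 - u/71)
(-37934 + 13730)*(J(178) + O(198)) = (-37934 + 13730)*(-150/178 + (41/71 - 1/71*198)) = -24204*(-150*1/178 + (41/71 - 198/71)) = -24204*(-75/89 - 157/71) = -24204*(-19298/6319) = 467088792/6319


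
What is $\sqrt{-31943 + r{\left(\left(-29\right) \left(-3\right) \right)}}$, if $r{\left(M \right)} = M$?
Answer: $4 i \sqrt{1991} \approx 178.48 i$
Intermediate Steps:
$\sqrt{-31943 + r{\left(\left(-29\right) \left(-3\right) \right)}} = \sqrt{-31943 - -87} = \sqrt{-31943 + 87} = \sqrt{-31856} = 4 i \sqrt{1991}$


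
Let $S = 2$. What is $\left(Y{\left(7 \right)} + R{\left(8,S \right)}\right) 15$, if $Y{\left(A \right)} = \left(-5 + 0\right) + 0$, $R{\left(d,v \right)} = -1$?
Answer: $-90$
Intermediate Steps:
$Y{\left(A \right)} = -5$ ($Y{\left(A \right)} = -5 + 0 = -5$)
$\left(Y{\left(7 \right)} + R{\left(8,S \right)}\right) 15 = \left(-5 - 1\right) 15 = \left(-6\right) 15 = -90$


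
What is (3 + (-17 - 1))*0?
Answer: 0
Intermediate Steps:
(3 + (-17 - 1))*0 = (3 - 18)*0 = -15*0 = 0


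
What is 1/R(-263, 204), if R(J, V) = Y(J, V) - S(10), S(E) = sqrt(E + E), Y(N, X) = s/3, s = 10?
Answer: -3/8 - 9*sqrt(5)/40 ≈ -0.87812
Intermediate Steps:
Y(N, X) = 10/3
S(E) = sqrt(2)*sqrt(E) (S(E) = sqrt(2*E) = sqrt(2)*sqrt(E))
R(J, V) = 10/3 - 2*sqrt(5) (R(J, V) = 10/3 - sqrt(2)*sqrt(10) = 10/3 - 2*sqrt(5))
1/R(-263, 204) = 1/(10/3 - 2*sqrt(5))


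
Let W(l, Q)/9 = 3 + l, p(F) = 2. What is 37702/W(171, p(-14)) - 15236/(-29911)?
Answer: 575782049/23420313 ≈ 24.585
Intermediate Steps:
W(l, Q) = 27 + 9*l (W(l, Q) = 9*(3 + l) = 27 + 9*l)
37702/W(171, p(-14)) - 15236/(-29911) = 37702/(27 + 9*171) - 15236/(-29911) = 37702/(27 + 1539) - 15236*(-1/29911) = 37702/1566 + 15236/29911 = 37702*(1/1566) + 15236/29911 = 18851/783 + 15236/29911 = 575782049/23420313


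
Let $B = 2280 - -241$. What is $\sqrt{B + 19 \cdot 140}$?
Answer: $\sqrt{5181} \approx 71.979$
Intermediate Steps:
$B = 2521$ ($B = 2280 + 241 = 2521$)
$\sqrt{B + 19 \cdot 140} = \sqrt{2521 + 19 \cdot 140} = \sqrt{2521 + 2660} = \sqrt{5181}$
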